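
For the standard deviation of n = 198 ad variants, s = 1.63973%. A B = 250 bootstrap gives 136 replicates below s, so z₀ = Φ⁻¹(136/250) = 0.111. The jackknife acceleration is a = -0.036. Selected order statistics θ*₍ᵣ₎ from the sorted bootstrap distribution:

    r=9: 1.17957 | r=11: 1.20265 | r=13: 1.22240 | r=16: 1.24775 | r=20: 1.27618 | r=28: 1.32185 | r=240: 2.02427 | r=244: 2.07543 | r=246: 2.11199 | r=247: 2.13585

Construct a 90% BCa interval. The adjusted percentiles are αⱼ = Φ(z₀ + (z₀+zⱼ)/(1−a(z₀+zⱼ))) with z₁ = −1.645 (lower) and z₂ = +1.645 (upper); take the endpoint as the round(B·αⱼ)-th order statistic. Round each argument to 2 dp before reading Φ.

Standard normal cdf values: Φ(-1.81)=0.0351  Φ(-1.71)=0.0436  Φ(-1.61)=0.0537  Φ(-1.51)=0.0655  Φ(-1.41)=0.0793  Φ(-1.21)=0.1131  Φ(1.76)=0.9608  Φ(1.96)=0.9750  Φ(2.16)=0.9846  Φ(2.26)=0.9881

(1.24775, 2.02427)

Lower: z₀ + z₁ = 0.111 + (-1.645) = -1.534; 1 − a(z₀+z₁) = 1 − (-0.036)(-1.534) = 0.9448; argument = 0.111 + (-1.534)/0.9448 = -1.5127 → -1.51.
α₁ = Φ(-1.51) = 0.0655; rank = round(250 × 0.0655) = 16; θ*₍16₎ = 1.24775.
Upper: z₀ + z₂ = 1.756; 1 − a(z₀+z₂) = 1.0632; argument = 1.7626 → 1.76; α₂ = 0.9608; rank = 240; θ*₍240₎ = 2.02427.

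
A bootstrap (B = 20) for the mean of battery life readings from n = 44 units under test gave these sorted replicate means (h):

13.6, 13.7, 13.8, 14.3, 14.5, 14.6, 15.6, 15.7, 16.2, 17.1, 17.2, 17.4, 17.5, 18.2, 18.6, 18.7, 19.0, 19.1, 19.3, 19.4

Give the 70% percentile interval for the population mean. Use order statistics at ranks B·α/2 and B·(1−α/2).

(13.8, 19.0)

α = 0.30; lower rank = 20 × 0.150 = 3; upper rank = 20 × 0.850 = 17.
The 3rd smallest replicate is 13.8; the 17th is 19.0.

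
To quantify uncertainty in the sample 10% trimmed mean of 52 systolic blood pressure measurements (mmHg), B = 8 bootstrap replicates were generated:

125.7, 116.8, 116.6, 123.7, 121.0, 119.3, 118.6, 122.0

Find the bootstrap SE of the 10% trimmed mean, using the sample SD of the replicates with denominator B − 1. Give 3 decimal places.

SE* = 3.245

Bootstrap SE is the standard deviation of the 8 replicate 10% trimmed means.
Mean of replicates: (125.7 + 116.8 + 116.6 + 123.7 + 121.0 + 119.3 + 118.6 + 122.0) / 8 = 963.7000 / 8 = 120.4625
Sum of squared deviations: (+5.2375)² + (−3.6625)² + (−3.8625)² + (+3.2375)² + (+0.5375)² + (−1.1625)² + (−1.8625)² + (+1.5375)² = 73.7188
Variance = 73.7188 / 7 = 10.5313
SE* = √10.5313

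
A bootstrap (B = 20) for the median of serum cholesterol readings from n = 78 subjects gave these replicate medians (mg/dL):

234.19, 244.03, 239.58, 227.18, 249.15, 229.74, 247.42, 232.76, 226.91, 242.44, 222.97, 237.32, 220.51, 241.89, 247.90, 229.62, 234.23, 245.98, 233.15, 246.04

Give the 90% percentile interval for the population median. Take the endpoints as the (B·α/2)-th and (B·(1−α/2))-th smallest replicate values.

Sorted replicates: 220.51, 222.97, 226.91, 227.18, 229.62, 229.74, 232.76, 233.15, 234.19, 234.23, 237.32, 239.58, 241.89, 242.44, 244.03, 245.98, 246.04, 247.42, 247.90, 249.15
α = 0.10; lower rank = 20 × 0.050 = 1; upper rank = 20 × 0.950 = 19.
The 1st smallest replicate is 220.51; the 19th is 247.90.

(220.51, 247.90)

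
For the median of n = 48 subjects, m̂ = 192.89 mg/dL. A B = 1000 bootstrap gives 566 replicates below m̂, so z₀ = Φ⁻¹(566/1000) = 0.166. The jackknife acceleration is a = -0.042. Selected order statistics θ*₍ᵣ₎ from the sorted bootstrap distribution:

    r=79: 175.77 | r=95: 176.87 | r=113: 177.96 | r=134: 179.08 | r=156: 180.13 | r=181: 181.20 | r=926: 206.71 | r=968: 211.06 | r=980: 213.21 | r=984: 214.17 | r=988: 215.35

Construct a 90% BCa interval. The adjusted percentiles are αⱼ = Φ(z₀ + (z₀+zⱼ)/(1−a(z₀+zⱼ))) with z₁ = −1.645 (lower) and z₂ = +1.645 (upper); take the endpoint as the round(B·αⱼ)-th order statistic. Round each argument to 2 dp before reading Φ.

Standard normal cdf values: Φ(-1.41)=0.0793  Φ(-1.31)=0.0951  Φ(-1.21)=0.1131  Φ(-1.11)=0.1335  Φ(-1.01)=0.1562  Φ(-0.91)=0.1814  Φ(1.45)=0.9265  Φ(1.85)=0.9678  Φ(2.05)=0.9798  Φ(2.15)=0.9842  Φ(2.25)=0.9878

(175.77, 211.06)

Lower: z₀ + z₁ = 0.166 + (-1.645) = -1.479; 1 − a(z₀+z₁) = 1 − (-0.042)(-1.479) = 0.9379; argument = 0.166 + (-1.479)/0.9379 = -1.4110 → -1.41.
α₁ = Φ(-1.41) = 0.0793; rank = round(1000 × 0.0793) = 79; θ*₍79₎ = 175.77.
Upper: z₀ + z₂ = 1.811; 1 − a(z₀+z₂) = 1.0761; argument = 1.8490 → 1.85; α₂ = 0.9678; rank = 968; θ*₍968₎ = 211.06.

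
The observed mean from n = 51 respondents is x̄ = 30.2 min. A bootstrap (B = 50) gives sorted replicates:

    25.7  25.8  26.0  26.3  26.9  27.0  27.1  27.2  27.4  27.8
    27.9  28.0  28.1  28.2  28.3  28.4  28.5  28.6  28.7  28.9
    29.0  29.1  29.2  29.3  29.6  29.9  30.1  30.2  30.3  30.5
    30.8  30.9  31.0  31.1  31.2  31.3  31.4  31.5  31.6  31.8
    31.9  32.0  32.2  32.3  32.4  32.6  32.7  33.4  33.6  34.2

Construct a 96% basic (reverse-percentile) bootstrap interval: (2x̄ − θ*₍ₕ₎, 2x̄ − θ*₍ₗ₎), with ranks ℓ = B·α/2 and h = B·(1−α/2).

Percentile endpoints at ranks 1 and 49: θ*₍1₎ = 25.7, θ*₍49₎ = 33.6.
Basic interval reflects these around x̄:
  lower = 2 × 30.2 − 33.6 = 26.8
  upper = 2 × 30.2 − 25.7 = 34.7

(26.8, 34.7)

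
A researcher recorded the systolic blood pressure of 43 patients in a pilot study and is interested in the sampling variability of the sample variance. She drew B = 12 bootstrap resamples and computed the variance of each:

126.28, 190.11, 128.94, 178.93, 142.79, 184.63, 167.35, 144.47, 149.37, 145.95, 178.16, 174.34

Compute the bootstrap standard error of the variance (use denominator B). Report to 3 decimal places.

SE* = 21.222

Bootstrap SE is the standard deviation of the 12 replicate variances.
Mean of replicates: (126.28 + 190.11 + 128.94 + 178.93 + 142.79 + 184.63 + 167.35 + 144.47 + 149.37 + 145.95 + 178.16 + 174.34) / 12 = 1911.3200 / 12 = 159.2767
Sum of squared deviations: (−32.9967)² + (+30.8333)² + (−30.3367)² + (+19.6533)² + (−16.4867)² + (+25.3533)² + (+8.0733)² + (−14.8067)² + (−9.9067)² + (−13.3267)² + (+18.8833)² + (+15.0633)² = 5404.2855
Variance = 5404.2855 / 12 = 450.3571
SE* = √450.3571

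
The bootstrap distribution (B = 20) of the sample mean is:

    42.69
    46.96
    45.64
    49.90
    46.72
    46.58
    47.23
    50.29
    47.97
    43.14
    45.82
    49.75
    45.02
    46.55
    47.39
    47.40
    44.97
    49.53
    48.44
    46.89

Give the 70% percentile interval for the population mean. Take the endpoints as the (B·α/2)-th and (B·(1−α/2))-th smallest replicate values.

(44.97, 49.53)

Sorted replicates: 42.69, 43.14, 44.97, 45.02, 45.64, 45.82, 46.55, 46.58, 46.72, 46.89, 46.96, 47.23, 47.39, 47.40, 47.97, 48.44, 49.53, 49.75, 49.90, 50.29
α = 0.30; lower rank = 20 × 0.150 = 3; upper rank = 20 × 0.850 = 17.
The 3rd smallest replicate is 44.97; the 17th is 49.53.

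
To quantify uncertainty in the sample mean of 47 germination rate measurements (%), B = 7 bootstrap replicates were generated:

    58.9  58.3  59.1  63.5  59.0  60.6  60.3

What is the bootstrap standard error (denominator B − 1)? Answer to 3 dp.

SE* = 1.761

Bootstrap SE is the standard deviation of the 7 replicate means.
Mean of replicates: (58.9 + 58.3 + 59.1 + 63.5 + 59.0 + 60.6 + 60.3) / 7 = 419.7000 / 7 = 59.9571
Sum of squared deviations: (−1.0571)² + (−1.6571)² + (−0.8571)² + (+3.5429)² + (−0.9571)² + (+0.6429)² + (+0.3429)² = 18.5971
Variance = 18.5971 / 6 = 3.0995
SE* = √3.0995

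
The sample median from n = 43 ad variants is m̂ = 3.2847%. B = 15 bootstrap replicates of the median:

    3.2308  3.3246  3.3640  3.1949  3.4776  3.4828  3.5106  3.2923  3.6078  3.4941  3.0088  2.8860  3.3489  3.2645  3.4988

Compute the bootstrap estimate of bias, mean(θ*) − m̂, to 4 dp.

bias = +0.0477

mean(θ*) = (3.2308 + 3.3246 + 3.3640 + 3.1949 + 3.4776 + 3.4828 + 3.5106 + 3.2923 + 3.6078 + 3.4941 + 3.0088 + 2.8860 + 3.3489 + 3.2645 + 3.4988) / 15 = 3.33243
bias = 3.33243 − 3.2847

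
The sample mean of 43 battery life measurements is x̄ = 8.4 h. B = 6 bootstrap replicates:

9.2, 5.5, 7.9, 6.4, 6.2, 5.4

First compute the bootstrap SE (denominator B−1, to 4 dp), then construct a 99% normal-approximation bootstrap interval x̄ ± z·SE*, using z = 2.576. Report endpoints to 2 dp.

Mean of replicates = 6.7667; sum of squared deviations = 11.1333; SE* = √(11.1333/5) = 1.4922
Margin = 2.576 × 1.4922 = 3.844
Interval: 8.4 ± 3.844

(4.56, 12.24)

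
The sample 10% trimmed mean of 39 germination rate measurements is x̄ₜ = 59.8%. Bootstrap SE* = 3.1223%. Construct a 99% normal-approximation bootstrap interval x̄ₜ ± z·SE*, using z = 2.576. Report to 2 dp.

Margin = 2.576 × 3.1223 = 8.043
Interval: 59.8 ± 8.043

(51.76, 67.84)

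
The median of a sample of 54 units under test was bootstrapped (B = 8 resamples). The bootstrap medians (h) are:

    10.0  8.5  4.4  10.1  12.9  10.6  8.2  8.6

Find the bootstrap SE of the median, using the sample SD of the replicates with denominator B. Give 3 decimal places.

Bootstrap SE is the standard deviation of the 8 replicate medians.
Mean of replicates: (10.0 + 8.5 + 4.4 + 10.1 + 12.9 + 10.6 + 8.2 + 8.6) / 8 = 73.3000 / 8 = 9.1625
Sum of squared deviations: (+0.8375)² + (−0.6625)² + (−4.7625)² + (+0.9375)² + (+3.7375)² + (+1.4375)² + (−0.9625)² + (−0.5625)² = 41.9787
Variance = 41.9787 / 8 = 5.2473
SE* = √5.2473

SE* = 2.291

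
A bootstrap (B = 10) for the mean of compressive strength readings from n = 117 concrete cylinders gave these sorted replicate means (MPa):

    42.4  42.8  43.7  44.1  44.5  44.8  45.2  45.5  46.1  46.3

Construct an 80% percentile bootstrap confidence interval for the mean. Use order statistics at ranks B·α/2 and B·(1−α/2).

(42.4, 46.1)

α = 0.20; lower rank = 10 × 0.100 = 1; upper rank = 10 × 0.900 = 9.
The 1st smallest replicate is 42.4; the 9th is 46.1.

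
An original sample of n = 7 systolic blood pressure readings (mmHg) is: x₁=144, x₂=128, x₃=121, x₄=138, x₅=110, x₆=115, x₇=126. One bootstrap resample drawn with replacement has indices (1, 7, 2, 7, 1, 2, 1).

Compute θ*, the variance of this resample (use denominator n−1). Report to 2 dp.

θ* = 83.24

Resample values: 144, 126, 128, 126, 144, 128, 144.
Mean = 134.2857; sum of squared deviations = 499.4286
s² = 499.4286 / 6 = 83.2381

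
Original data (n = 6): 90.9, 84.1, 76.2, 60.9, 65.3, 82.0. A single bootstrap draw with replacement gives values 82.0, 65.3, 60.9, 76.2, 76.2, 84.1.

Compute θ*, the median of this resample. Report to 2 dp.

Sorted: 60.9, 65.3, 76.2, 76.2, 82.0, 84.1
Median = average of the two middle values = 76.20

θ* = 76.20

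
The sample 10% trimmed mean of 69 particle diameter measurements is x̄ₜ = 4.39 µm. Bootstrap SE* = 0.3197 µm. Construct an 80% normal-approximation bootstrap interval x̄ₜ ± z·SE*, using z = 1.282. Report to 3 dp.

(3.980, 4.800)

Margin = 1.282 × 0.3197 = 0.4099
Interval: 4.39 ± 0.4099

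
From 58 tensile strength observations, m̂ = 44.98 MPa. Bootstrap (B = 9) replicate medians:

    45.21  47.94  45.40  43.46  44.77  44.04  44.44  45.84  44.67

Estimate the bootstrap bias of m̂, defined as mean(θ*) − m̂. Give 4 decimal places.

bias = +0.1056

mean(θ*) = (45.21 + 47.94 + 45.40 + 43.46 + 44.77 + 44.04 + 44.44 + 45.84 + 44.67) / 9 = 45.08556
bias = 45.08556 − 44.98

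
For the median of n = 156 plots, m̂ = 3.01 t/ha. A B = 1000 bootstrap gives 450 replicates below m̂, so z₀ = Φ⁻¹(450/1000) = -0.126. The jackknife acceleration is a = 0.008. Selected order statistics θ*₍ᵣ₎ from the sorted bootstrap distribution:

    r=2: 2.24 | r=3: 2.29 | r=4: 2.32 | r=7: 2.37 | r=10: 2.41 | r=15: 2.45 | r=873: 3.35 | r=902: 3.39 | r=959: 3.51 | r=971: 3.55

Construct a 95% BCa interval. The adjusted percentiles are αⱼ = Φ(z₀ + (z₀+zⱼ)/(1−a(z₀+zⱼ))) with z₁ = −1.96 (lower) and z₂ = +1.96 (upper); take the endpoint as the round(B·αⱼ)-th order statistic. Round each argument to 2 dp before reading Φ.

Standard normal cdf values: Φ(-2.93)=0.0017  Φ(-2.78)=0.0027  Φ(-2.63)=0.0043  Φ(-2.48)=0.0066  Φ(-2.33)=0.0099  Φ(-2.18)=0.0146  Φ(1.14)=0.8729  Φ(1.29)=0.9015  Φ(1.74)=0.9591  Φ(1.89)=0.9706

Lower: z₀ + z₁ = -0.126 + (-1.960) = -2.086; 1 − a(z₀+z₁) = 1 − (0.008)(-2.086) = 1.0167; argument = -0.126 + (-2.086)/1.0167 = -2.1778 → -2.18.
α₁ = Φ(-2.18) = 0.0146; rank = round(1000 × 0.0146) = 15; θ*₍15₎ = 2.45.
Upper: z₀ + z₂ = 1.834; 1 − a(z₀+z₂) = 0.9853; argument = 1.7353 → 1.74; α₂ = 0.9591; rank = 959; θ*₍959₎ = 3.51.

(2.45, 3.51)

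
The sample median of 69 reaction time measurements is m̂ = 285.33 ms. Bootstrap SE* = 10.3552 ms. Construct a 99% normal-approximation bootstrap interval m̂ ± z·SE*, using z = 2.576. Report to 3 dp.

Margin = 2.576 × 10.3552 = 26.6750
Interval: 285.33 ± 26.6750

(258.655, 312.005)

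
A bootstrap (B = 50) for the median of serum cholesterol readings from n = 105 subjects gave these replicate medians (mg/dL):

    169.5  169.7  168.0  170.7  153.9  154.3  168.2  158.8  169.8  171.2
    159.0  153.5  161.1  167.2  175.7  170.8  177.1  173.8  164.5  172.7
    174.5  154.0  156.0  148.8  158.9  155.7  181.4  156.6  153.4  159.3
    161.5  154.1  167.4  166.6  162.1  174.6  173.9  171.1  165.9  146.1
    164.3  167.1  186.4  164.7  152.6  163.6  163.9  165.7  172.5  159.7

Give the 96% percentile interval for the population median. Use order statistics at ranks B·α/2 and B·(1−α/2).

Sorted replicates: 146.1, 148.8, 152.6, 153.4, 153.5, 153.9, 154.0, 154.1, 154.3, 155.7, 156.0, 156.6, 158.8, 158.9, 159.0, 159.3, 159.7, 161.1, 161.5, 162.1, 163.6, 163.9, 164.3, 164.5, 164.7, 165.7, 165.9, 166.6, 167.1, 167.2, 167.4, 168.0, 168.2, 169.5, 169.7, 169.8, 170.7, 170.8, 171.1, 171.2, 172.5, 172.7, 173.8, 173.9, 174.5, 174.6, 175.7, 177.1, 181.4, 186.4
α = 0.04; lower rank = 50 × 0.020 = 1; upper rank = 50 × 0.980 = 49.
The 1st smallest replicate is 146.1; the 49th is 181.4.

(146.1, 181.4)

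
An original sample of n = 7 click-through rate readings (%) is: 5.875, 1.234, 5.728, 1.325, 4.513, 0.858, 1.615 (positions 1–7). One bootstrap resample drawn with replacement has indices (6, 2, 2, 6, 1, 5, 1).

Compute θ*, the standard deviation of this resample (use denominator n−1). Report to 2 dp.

Resample values: 0.858, 1.234, 1.234, 0.858, 5.875, 4.513, 5.875.
Mean = 2.9210; sum of squared deviations = 34.1906
s² = 34.1906 / 6 = 5.6984
s = √5.6984 = 2.39

θ* = 2.39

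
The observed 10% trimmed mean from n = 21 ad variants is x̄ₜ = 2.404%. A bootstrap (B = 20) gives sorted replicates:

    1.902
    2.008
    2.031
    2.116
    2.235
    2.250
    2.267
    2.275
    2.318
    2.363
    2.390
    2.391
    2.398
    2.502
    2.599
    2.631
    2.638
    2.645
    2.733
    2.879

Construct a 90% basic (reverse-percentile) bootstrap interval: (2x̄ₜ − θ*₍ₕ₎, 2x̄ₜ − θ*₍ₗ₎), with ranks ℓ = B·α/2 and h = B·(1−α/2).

(2.075, 2.906)

Percentile endpoints at ranks 1 and 19: θ*₍1₎ = 1.902, θ*₍19₎ = 2.733.
Basic interval reflects these around x̄ₜ:
  lower = 2 × 2.404 − 2.733 = 2.075
  upper = 2 × 2.404 − 1.902 = 2.906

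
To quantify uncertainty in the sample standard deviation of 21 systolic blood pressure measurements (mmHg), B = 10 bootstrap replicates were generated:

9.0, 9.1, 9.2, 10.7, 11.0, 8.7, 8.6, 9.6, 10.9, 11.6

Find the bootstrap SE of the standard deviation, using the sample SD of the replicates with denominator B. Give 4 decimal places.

SE* = 1.0423

Bootstrap SE is the standard deviation of the 10 replicate standard deviations.
Mean of replicates: (9.0 + 9.1 + 9.2 + 10.7 + 11.0 + 8.7 + 8.6 + 9.6 + 10.9 + 11.6) / 10 = 98.40000 / 10 = 9.84000
Sum of squared deviations: (−0.84000)² + (−0.74000)² + (−0.64000)² + (+0.86000)² + (+1.16000)² + (−1.14000)² + (−1.24000)² + (−0.24000)² + (+1.06000)² + (+1.76000)² = 10.86400
Variance = 10.86400 / 10 = 1.08640
SE* = √1.08640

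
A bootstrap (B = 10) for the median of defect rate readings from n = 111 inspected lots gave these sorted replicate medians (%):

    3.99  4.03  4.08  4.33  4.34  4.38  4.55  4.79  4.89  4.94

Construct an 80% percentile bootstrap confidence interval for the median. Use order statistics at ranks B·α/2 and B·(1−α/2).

(3.99, 4.89)

α = 0.20; lower rank = 10 × 0.100 = 1; upper rank = 10 × 0.900 = 9.
The 1st smallest replicate is 3.99; the 9th is 4.89.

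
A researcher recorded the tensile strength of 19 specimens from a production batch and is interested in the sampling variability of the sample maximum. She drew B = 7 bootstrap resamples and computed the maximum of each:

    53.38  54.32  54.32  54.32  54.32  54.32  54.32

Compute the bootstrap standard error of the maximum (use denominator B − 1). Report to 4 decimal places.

Bootstrap SE is the standard deviation of the 7 replicate maximums.
Mean of replicates: (53.38 + 54.32 + 54.32 + 54.32 + 54.32 + 54.32 + 54.32) / 7 = 379.30000 / 7 = 54.18571
Sum of squared deviations: (−0.80571)² + (+0.13429)² + (+0.13429)² + (+0.13429)² + (+0.13429)² + (+0.13429)² + (+0.13429)² = 0.75737
Variance = 0.75737 / 6 = 0.12623
SE* = √0.12623

SE* = 0.3553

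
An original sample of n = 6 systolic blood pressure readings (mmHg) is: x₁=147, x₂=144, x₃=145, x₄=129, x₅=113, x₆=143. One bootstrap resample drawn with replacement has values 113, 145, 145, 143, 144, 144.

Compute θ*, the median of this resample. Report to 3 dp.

θ* = 144.000

Sorted: 113, 143, 144, 144, 145, 145
Median = average of the two middle values = 144.000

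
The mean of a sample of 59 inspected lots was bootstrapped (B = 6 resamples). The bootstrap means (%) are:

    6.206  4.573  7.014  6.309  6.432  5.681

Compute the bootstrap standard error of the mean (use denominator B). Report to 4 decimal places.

Bootstrap SE is the standard deviation of the 6 replicate means.
Mean of replicates: (6.206 + 4.573 + 7.014 + 6.309 + 6.432 + 5.681) / 6 = 36.21500 / 6 = 6.03583
Sum of squared deviations: (+0.17017)² + (−1.46283)² + (+0.97817)² + (+0.27317)² + (+0.39617)² + (−0.35483)² = 3.48312
Variance = 3.48312 / 6 = 0.58052
SE* = √0.58052

SE* = 0.7619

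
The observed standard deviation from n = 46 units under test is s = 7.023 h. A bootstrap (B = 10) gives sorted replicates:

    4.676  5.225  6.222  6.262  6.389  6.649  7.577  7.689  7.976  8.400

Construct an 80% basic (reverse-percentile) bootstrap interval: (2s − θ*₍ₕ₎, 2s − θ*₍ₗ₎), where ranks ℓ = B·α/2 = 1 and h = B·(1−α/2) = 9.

Percentile endpoints at ranks 1 and 9: θ*₍1₎ = 4.676, θ*₍9₎ = 7.976.
Basic interval reflects these around s:
  lower = 2 × 7.023 − 7.976 = 6.070
  upper = 2 × 7.023 − 4.676 = 9.370

(6.070, 9.370)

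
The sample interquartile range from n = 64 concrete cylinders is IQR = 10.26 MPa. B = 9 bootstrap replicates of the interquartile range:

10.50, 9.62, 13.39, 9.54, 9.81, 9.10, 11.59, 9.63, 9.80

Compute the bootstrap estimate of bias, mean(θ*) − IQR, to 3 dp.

bias = +0.071

mean(θ*) = (10.50 + 9.62 + 13.39 + 9.54 + 9.81 + 9.10 + 11.59 + 9.63 + 9.80) / 9 = 10.3311
bias = 10.3311 − 10.26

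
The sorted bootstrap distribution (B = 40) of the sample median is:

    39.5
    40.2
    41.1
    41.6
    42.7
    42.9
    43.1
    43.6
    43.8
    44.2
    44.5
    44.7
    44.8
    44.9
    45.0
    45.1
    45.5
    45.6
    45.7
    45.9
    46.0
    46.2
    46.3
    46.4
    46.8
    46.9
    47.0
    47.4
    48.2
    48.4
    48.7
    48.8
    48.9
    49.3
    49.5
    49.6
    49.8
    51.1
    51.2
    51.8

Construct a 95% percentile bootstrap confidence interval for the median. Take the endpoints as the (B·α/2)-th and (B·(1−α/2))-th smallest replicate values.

(39.5, 51.2)

α = 0.05; lower rank = 40 × 0.025 = 1; upper rank = 40 × 0.975 = 39.
The 1st smallest replicate is 39.5; the 39th is 51.2.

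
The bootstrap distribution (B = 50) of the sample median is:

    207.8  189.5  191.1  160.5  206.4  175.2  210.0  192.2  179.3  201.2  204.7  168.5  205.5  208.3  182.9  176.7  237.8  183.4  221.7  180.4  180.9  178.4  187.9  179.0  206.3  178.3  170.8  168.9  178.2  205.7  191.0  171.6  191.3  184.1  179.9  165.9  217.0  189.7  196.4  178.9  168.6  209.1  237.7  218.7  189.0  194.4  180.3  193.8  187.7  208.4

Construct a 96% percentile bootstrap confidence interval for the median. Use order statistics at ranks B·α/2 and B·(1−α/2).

(160.5, 237.7)

Sorted replicates: 160.5, 165.9, 168.5, 168.6, 168.9, 170.8, 171.6, 175.2, 176.7, 178.2, 178.3, 178.4, 178.9, 179.0, 179.3, 179.9, 180.3, 180.4, 180.9, 182.9, 183.4, 184.1, 187.7, 187.9, 189.0, 189.5, 189.7, 191.0, 191.1, 191.3, 192.2, 193.8, 194.4, 196.4, 201.2, 204.7, 205.5, 205.7, 206.3, 206.4, 207.8, 208.3, 208.4, 209.1, 210.0, 217.0, 218.7, 221.7, 237.7, 237.8
α = 0.04; lower rank = 50 × 0.020 = 1; upper rank = 50 × 0.980 = 49.
The 1st smallest replicate is 160.5; the 49th is 237.7.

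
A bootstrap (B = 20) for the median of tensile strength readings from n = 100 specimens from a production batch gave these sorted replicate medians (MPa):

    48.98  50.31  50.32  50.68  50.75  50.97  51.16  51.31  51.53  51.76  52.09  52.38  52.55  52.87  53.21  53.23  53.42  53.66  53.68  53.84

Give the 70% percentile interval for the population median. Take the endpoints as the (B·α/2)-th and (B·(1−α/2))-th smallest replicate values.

(50.32, 53.42)

α = 0.30; lower rank = 20 × 0.150 = 3; upper rank = 20 × 0.850 = 17.
The 3rd smallest replicate is 50.32; the 17th is 53.42.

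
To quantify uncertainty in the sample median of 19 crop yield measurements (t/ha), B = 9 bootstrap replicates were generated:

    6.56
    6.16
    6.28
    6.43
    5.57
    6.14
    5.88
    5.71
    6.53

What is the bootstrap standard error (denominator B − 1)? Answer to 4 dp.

Bootstrap SE is the standard deviation of the 9 replicate medians.
Mean of replicates: (6.56 + 6.16 + 6.28 + 6.43 + 5.57 + 6.14 + 5.88 + 5.71 + 6.53) / 9 = 55.26000 / 9 = 6.14000
Sum of squared deviations: (+0.42000)² + (+0.02000)² + (+0.14000)² + (+0.29000)² + (−0.57000)² + (+0.00000)² + (−0.26000)² + (−0.43000)² + (+0.39000)² = 1.01000
Variance = 1.01000 / 8 = 0.12625
SE* = √0.12625

SE* = 0.3553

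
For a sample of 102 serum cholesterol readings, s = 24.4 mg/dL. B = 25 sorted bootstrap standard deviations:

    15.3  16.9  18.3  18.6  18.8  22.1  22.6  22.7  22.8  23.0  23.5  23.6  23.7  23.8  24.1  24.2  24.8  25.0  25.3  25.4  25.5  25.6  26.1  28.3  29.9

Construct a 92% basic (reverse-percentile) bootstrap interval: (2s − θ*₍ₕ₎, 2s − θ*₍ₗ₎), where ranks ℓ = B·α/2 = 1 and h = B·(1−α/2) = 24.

(20.5, 33.5)

Percentile endpoints at ranks 1 and 24: θ*₍1₎ = 15.3, θ*₍24₎ = 28.3.
Basic interval reflects these around s:
  lower = 2 × 24.4 − 28.3 = 20.5
  upper = 2 × 24.4 − 15.3 = 33.5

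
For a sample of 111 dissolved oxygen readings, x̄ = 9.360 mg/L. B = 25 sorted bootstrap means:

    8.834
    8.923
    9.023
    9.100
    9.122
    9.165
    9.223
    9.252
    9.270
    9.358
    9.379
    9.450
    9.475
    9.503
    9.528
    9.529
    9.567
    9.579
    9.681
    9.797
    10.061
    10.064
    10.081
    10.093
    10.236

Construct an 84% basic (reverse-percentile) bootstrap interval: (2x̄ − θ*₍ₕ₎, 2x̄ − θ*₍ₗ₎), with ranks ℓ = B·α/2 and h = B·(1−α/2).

(8.639, 9.797)

Percentile endpoints at ranks 2 and 23: θ*₍2₎ = 8.923, θ*₍23₎ = 10.081.
Basic interval reflects these around x̄:
  lower = 2 × 9.360 − 10.081 = 8.639
  upper = 2 × 9.360 − 8.923 = 9.797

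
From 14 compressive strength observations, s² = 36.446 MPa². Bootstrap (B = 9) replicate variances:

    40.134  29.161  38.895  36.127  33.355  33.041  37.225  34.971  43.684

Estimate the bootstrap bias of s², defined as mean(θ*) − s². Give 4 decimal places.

mean(θ*) = (40.134 + 29.161 + 38.895 + 36.127 + 33.355 + 33.041 + 37.225 + 34.971 + 43.684) / 9 = 36.28811
bias = 36.28811 − 36.446

bias = −0.1579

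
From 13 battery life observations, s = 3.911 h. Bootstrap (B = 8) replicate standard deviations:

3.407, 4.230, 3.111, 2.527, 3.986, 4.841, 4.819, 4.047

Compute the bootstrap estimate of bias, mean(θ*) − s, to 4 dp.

mean(θ*) = (3.407 + 4.230 + 3.111 + 2.527 + 3.986 + 4.841 + 4.819 + 4.047) / 8 = 3.87100
bias = 3.87100 − 3.911

bias = −0.0400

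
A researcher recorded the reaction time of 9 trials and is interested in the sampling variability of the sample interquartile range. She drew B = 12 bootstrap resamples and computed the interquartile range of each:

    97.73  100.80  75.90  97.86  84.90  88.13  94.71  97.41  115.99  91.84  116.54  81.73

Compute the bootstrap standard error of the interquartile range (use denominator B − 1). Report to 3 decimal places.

Bootstrap SE is the standard deviation of the 12 replicate interquartile ranges.
Mean of replicates: (97.73 + 100.80 + 75.90 + 97.86 + 84.90 + 88.13 + 94.71 + 97.41 + 115.99 + 91.84 + 116.54 + 81.73) / 12 = 1143.5400 / 12 = 95.2950
Sum of squared deviations: (+2.4350)² + (+5.5050)² + (−19.3950)² + (+2.5650)² + (−10.3950)² + (−7.1650)² + (−0.5850)² + (+2.1150)² + (+20.6950)² + (−3.4550)² + (+21.2450)² + (−13.5650)² = 1658.7675
Variance = 1658.7675 / 11 = 150.7970
SE* = √150.7970

SE* = 12.280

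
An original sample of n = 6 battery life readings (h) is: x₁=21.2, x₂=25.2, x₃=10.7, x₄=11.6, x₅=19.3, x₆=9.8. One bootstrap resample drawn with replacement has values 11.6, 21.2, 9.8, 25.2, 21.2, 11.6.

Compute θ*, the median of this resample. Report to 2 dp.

θ* = 16.40

Sorted: 9.8, 11.6, 11.6, 21.2, 21.2, 25.2
Median = average of the two middle values = 16.40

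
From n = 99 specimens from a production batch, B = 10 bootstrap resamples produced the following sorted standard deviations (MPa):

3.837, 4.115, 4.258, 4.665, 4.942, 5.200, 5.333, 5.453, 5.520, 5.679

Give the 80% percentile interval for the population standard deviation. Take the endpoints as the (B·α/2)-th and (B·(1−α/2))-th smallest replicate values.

α = 0.20; lower rank = 10 × 0.100 = 1; upper rank = 10 × 0.900 = 9.
The 1st smallest replicate is 3.837; the 9th is 5.520.

(3.837, 5.520)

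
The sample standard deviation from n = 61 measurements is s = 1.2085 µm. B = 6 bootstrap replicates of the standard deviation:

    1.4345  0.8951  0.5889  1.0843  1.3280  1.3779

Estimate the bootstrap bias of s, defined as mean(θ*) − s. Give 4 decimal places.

mean(θ*) = (1.4345 + 0.8951 + 0.5889 + 1.0843 + 1.3280 + 1.3779) / 6 = 1.11812
bias = 1.11812 − 1.2085

bias = −0.0904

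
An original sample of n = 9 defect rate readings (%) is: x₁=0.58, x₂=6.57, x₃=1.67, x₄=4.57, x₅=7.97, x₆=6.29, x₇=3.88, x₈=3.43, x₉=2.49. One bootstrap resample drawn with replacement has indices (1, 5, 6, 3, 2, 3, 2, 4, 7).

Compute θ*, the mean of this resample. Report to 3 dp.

Resample values: 0.58, 7.97, 6.29, 1.67, 6.57, 1.67, 6.57, 4.57, 3.88.
Mean = (0.58 + 7.97 + 6.29 + 1.67 + 6.57 + 1.67 + 6.57 + 4.57 + 3.88) / 9 = 39.770 / 9 = 4.419

θ* = 4.419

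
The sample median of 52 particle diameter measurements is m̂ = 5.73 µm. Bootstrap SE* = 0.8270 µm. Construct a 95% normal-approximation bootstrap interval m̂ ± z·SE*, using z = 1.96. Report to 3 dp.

(4.109, 7.351)

Margin = 1.96 × 0.8270 = 1.6209
Interval: 5.73 ± 1.6209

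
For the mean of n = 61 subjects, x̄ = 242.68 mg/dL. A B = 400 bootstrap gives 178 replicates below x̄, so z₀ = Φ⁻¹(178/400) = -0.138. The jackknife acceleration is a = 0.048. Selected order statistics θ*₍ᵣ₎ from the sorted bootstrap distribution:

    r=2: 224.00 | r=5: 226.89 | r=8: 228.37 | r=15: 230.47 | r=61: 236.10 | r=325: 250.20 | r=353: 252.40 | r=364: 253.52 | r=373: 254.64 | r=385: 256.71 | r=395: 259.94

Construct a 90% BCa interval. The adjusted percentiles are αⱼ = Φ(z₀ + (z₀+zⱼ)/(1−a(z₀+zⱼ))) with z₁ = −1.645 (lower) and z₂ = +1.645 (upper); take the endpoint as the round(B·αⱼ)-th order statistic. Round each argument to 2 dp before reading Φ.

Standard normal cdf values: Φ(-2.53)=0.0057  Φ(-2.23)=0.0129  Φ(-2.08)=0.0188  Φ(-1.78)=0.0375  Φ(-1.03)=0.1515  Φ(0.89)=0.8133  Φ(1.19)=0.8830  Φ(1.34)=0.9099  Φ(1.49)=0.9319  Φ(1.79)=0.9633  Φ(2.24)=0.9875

Lower: z₀ + z₁ = -0.138 + (-1.645) = -1.783; 1 − a(z₀+z₁) = 1 − (0.048)(-1.783) = 1.0856; argument = -0.138 + (-1.783)/1.0856 = -1.7804 → -1.78.
α₁ = Φ(-1.78) = 0.0375; rank = round(400 × 0.0375) = 15; θ*₍15₎ = 230.47.
Upper: z₀ + z₂ = 1.507; 1 − a(z₀+z₂) = 0.9277; argument = 1.4865 → 1.49; α₂ = 0.9319; rank = 373; θ*₍373₎ = 254.64.

(230.47, 254.64)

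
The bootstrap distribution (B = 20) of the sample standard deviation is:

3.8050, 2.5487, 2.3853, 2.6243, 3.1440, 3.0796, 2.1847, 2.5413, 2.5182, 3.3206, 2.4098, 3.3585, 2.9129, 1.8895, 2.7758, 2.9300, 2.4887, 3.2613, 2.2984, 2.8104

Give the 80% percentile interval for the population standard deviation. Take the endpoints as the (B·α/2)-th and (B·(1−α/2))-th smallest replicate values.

(2.1847, 3.3206)

Sorted replicates: 1.8895, 2.1847, 2.2984, 2.3853, 2.4098, 2.4887, 2.5182, 2.5413, 2.5487, 2.6243, 2.7758, 2.8104, 2.9129, 2.9300, 3.0796, 3.1440, 3.2613, 3.3206, 3.3585, 3.8050
α = 0.20; lower rank = 20 × 0.100 = 2; upper rank = 20 × 0.900 = 18.
The 2nd smallest replicate is 2.1847; the 18th is 3.3206.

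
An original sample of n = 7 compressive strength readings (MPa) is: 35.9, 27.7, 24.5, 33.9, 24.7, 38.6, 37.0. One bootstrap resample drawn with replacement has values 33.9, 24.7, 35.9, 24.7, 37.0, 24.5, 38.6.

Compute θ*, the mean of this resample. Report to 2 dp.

θ* = 31.33

Mean = (33.9 + 24.7 + 35.9 + 24.7 + 37.0 + 24.5 + 38.6) / 7 = 219.30 / 7 = 31.33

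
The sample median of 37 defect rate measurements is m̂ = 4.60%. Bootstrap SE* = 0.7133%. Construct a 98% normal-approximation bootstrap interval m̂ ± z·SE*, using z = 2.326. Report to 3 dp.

Margin = 2.326 × 0.7133 = 1.6591
Interval: 4.60 ± 1.6591

(2.941, 6.259)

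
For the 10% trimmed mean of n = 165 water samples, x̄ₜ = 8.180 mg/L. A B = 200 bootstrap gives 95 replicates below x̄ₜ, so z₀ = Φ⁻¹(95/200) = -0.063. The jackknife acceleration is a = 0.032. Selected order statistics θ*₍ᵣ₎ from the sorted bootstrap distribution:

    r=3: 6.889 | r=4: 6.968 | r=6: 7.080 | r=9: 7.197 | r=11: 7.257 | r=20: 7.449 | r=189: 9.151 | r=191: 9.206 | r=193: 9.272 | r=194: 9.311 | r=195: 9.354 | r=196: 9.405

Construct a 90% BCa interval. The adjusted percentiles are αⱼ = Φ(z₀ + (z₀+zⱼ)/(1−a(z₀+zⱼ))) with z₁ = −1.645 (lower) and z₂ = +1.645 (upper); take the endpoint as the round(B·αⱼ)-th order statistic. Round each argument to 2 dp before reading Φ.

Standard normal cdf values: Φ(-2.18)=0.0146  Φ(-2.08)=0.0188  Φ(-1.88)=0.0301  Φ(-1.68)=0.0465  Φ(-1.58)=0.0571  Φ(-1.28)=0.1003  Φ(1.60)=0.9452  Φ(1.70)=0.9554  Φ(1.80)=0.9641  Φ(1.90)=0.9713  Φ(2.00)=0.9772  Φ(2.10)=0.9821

Lower: z₀ + z₁ = -0.063 + (-1.645) = -1.708; 1 − a(z₀+z₁) = 1 − (0.032)(-1.708) = 1.0547; argument = -0.063 + (-1.708)/1.0547 = -1.6825 → -1.68.
α₁ = Φ(-1.68) = 0.0465; rank = round(200 × 0.0465) = 9; θ*₍9₎ = 7.197.
Upper: z₀ + z₂ = 1.582; 1 − a(z₀+z₂) = 0.9494; argument = 1.6034 → 1.60; α₂ = 0.9452; rank = 189; θ*₍189₎ = 9.151.

(7.197, 9.151)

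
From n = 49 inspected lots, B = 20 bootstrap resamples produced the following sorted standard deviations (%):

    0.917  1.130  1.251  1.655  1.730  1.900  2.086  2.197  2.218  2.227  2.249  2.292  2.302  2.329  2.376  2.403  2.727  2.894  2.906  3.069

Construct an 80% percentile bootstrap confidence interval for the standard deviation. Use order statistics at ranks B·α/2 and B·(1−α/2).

α = 0.20; lower rank = 20 × 0.100 = 2; upper rank = 20 × 0.900 = 18.
The 2nd smallest replicate is 1.130; the 18th is 2.894.

(1.130, 2.894)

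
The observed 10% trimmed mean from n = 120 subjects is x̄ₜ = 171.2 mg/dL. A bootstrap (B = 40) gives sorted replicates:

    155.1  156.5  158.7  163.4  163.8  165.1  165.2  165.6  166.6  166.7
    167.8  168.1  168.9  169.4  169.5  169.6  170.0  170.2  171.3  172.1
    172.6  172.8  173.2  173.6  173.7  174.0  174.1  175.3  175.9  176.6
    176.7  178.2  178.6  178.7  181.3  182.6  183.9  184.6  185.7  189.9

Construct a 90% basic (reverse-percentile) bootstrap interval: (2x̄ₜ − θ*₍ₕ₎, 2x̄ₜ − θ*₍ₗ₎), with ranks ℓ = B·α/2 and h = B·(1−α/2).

(157.8, 185.9)

Percentile endpoints at ranks 2 and 38: θ*₍2₎ = 156.5, θ*₍38₎ = 184.6.
Basic interval reflects these around x̄ₜ:
  lower = 2 × 171.2 − 184.6 = 157.8
  upper = 2 × 171.2 − 156.5 = 185.9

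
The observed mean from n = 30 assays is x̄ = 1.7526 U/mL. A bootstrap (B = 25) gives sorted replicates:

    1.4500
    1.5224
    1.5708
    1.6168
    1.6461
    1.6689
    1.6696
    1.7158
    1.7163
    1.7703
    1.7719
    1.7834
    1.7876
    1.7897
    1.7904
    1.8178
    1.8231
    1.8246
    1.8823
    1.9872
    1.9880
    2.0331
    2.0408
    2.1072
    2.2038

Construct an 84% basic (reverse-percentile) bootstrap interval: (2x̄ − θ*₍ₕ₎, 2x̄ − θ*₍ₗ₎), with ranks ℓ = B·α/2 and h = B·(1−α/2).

Percentile endpoints at ranks 2 and 23: θ*₍2₎ = 1.5224, θ*₍23₎ = 2.0408.
Basic interval reflects these around x̄:
  lower = 2 × 1.7526 − 2.0408 = 1.4644
  upper = 2 × 1.7526 − 1.5224 = 1.9828

(1.4644, 1.9828)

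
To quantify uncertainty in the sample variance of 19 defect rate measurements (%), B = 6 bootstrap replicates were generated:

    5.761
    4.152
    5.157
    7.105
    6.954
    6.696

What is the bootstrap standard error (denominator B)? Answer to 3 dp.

SE* = 1.064

Bootstrap SE is the standard deviation of the 6 replicate variances.
Mean of replicates: (5.761 + 4.152 + 5.157 + 7.105 + 6.954 + 6.696) / 6 = 35.8250 / 6 = 5.9708
Sum of squared deviations: (−0.2098)² + (−1.8188)² + (−0.8138)² + (+1.1342)² + (+0.9832)² + (+0.7252)² = 6.7933
Variance = 6.7933 / 6 = 1.1322
SE* = √1.1322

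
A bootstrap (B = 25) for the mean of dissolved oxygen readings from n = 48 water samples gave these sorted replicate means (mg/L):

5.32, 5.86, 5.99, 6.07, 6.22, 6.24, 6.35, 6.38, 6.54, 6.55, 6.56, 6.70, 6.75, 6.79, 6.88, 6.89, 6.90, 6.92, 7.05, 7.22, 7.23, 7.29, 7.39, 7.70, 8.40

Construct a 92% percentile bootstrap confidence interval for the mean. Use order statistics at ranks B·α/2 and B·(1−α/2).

α = 0.08; lower rank = 25 × 0.040 = 1; upper rank = 25 × 0.960 = 24.
The 1st smallest replicate is 5.32; the 24th is 7.70.

(5.32, 7.70)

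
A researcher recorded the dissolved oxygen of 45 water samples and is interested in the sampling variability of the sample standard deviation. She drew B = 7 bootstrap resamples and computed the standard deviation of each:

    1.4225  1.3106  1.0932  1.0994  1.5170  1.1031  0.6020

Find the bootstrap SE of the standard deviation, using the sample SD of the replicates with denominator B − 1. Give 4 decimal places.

Bootstrap SE is the standard deviation of the 7 replicate standard deviations.
Mean of replicates: (1.4225 + 1.3106 + 1.0932 + 1.0994 + 1.5170 + 1.1031 + 0.6020) / 7 = 8.14780 / 7 = 1.16397
Sum of squared deviations: (+0.25853)² + (+0.14663)² + (−0.07077)² + (−0.06457)² + (+0.35303)² + (−0.06087)² + (−0.56197)² = 0.54166
Variance = 0.54166 / 6 = 0.09028
SE* = √0.09028

SE* = 0.3005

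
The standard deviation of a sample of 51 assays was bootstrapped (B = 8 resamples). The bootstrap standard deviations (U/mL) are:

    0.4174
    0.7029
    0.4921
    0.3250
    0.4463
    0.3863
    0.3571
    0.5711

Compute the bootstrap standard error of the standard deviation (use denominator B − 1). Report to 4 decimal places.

SE* = 0.1245

Bootstrap SE is the standard deviation of the 8 replicate standard deviations.
Mean of replicates: (0.4174 + 0.7029 + 0.4921 + 0.3250 + 0.4463 + 0.3863 + 0.3571 + 0.5711) / 8 = 3.69820 / 8 = 0.46227
Sum of squared deviations: (−0.04487)² + (+0.24062)² + (+0.02982)² + (−0.13727)² + (−0.01598)² + (−0.07598)² + (−0.10518)² + (+0.10883)² = 0.10858
Variance = 0.10858 / 7 = 0.01551
SE* = √0.01551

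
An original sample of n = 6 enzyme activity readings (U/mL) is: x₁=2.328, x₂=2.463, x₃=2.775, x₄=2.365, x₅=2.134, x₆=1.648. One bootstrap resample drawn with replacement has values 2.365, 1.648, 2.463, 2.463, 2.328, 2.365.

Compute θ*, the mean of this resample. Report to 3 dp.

θ* = 2.272

Mean = (2.365 + 1.648 + 2.463 + 2.463 + 2.328 + 2.365) / 6 = 13.6320 / 6 = 2.272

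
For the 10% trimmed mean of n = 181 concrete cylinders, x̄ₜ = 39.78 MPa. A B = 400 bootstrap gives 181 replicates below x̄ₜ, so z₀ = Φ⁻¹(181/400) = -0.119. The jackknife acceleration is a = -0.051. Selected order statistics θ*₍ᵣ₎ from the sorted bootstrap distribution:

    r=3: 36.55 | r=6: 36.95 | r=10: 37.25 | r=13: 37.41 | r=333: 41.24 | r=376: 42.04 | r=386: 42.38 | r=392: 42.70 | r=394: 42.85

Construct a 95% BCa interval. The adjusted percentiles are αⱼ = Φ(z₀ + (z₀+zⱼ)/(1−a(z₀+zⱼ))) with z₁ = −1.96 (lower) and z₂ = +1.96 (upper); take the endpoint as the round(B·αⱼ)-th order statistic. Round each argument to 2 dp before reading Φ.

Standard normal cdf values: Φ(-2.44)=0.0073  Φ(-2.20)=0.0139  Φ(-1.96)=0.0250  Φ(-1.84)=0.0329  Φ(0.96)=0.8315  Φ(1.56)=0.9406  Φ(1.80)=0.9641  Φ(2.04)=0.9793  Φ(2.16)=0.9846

Lower: z₀ + z₁ = -0.119 + (-1.960) = -2.079; 1 − a(z₀+z₁) = 1 − (-0.051)(-2.079) = 0.8940; argument = -0.119 + (-2.079)/0.8940 = -2.4446 → -2.44.
α₁ = Φ(-2.44) = 0.0073; rank = round(400 × 0.0073) = 3; θ*₍3₎ = 36.55.
Upper: z₀ + z₂ = 1.841; 1 − a(z₀+z₂) = 1.0939; argument = 1.5640 → 1.56; α₂ = 0.9406; rank = 376; θ*₍376₎ = 42.04.

(36.55, 42.04)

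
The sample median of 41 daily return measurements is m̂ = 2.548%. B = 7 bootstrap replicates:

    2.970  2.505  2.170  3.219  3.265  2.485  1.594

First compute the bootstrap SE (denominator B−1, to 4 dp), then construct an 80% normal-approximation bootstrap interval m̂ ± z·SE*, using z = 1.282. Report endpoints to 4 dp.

(1.7750, 3.3210)

Mean of replicates = 2.6011; sum of squared deviations = 2.1815; SE* = √(2.1815/6) = 0.6030
Margin = 1.282 × 0.6030 = 0.77305
Interval: 2.548 ± 0.77305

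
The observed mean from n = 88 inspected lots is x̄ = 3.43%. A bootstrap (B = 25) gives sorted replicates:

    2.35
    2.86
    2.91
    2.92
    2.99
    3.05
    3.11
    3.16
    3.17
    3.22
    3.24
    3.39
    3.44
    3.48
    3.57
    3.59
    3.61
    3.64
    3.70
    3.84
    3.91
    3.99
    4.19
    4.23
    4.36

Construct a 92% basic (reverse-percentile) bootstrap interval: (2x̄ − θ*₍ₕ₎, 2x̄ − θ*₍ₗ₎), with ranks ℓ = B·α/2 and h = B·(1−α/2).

Percentile endpoints at ranks 1 and 24: θ*₍1₎ = 2.35, θ*₍24₎ = 4.23.
Basic interval reflects these around x̄:
  lower = 2 × 3.43 − 4.23 = 2.63
  upper = 2 × 3.43 − 2.35 = 4.51

(2.63, 4.51)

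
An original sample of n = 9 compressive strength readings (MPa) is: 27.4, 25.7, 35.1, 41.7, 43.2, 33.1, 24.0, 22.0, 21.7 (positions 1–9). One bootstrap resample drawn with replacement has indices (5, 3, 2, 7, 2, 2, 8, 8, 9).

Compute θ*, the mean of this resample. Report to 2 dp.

θ* = 27.23

Resample values: 43.2, 35.1, 25.7, 24.0, 25.7, 25.7, 22.0, 22.0, 21.7.
Mean = (43.2 + 35.1 + 25.7 + 24.0 + 25.7 + 25.7 + 22.0 + 22.0 + 21.7) / 9 = 245.10 / 9 = 27.23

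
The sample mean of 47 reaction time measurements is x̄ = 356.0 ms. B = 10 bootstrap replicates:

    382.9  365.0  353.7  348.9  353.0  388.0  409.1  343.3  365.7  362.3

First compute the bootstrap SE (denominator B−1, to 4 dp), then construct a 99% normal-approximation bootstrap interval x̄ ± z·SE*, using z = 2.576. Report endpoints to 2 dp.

(303.38, 408.62)

Mean of replicates = 367.1900; sum of squared deviations = 3755.8290; SE* = √(3755.8290/9) = 20.4283
Margin = 2.576 × 20.4283 = 52.623
Interval: 356.0 ± 52.623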